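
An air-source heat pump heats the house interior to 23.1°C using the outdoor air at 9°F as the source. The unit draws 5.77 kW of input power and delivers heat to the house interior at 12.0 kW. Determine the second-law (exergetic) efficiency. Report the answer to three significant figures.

COP_actual = Q̇_H/Ẇ = 12.00/5.770 = 2.080.
In absolute terms T_C = 260.37 K and T_H = 296.25 K, so ΔT = 35.88 K.
COP_Carnot = T_H/ΔT = 296.25/35.88 = 8.257.
η_II = COP_actual/COP_Carnot = 2.080/8.257 = 0.2519.

0.252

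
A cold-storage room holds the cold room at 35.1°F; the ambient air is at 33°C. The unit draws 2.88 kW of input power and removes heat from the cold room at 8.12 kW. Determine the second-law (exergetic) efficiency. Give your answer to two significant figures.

0.32

COP_actual = Q̇_C/Ẇ = 8.120/2.880 = 2.819.
In absolute terms T_C = 274.87 K and T_H = 306.15 K, so ΔT = 31.28 K.
COP_Carnot = T_C/ΔT = 274.87/31.28 = 8.788.
η_II = COP_actual/COP_Carnot = 2.819/8.788 = 0.3208.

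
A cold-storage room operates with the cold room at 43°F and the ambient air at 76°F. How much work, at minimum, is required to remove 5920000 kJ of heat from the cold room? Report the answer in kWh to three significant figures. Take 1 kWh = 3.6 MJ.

108 kWh

In absolute terms T_C = 279.26 K and T_H = 297.59 K, so ΔT = 18.33 K.
The reversible limit is COP_R = T_C/ΔT = 15.23, so W_min = Q_C/COP = Q_C·ΔT/T_C.
W_min = 5920000 × 18.33/279.26 = 388600 kJ = 108.0 kWh.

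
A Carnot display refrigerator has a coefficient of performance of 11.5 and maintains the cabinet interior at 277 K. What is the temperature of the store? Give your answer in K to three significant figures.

301 K

COP_R = T_C/(T_H − T_C) gives T_H − T_C = T_C/COP.
With T_C = 277.00 K, T_H = 277.00 × (1 + 1/11.5) = 301.09 K.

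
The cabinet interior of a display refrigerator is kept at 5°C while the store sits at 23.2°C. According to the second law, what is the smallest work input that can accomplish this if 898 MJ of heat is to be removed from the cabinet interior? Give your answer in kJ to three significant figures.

In absolute terms T_C = 278.15 K and T_H = 296.35 K, so ΔT = 18.20 K.
The reversible limit is COP_R = T_C/ΔT = 15.28, so W_min = Q_C/COP = Q_C·ΔT/T_C.
W_min = 898.0 × 18.20/278.15 = 58.76 MJ = 58760 kJ.

58800 kJ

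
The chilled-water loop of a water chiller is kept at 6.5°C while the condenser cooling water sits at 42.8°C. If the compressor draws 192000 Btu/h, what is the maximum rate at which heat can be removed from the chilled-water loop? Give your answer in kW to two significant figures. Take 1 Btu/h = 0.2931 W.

430 kW

In absolute terms T_C = 279.65 K and T_H = 315.95 K, so ΔT = 36.30 K.
COP_Carnot = T_C/ΔT = 279.65/36.30 = 7.704.
Q̇_max = COP_Carnot × Ẇ = 7.704 × 192000 Btu/h = 1479000 Btu/h = 433.5 kW.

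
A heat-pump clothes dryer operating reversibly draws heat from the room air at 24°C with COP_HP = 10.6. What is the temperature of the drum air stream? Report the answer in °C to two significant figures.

COP_HP = T_H/(T_H − T_C) rearranges to T_H = COP·T_C/(COP − 1).
With T_C = 297.15 K, T_H = 10.6 × 297.15/9.600 = 328.10 K.
Converting, 328.10 K = 54.95°C.

55 °C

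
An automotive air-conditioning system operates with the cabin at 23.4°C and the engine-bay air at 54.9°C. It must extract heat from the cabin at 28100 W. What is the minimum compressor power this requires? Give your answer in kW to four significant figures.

In absolute terms T_C = 296.55 K and T_H = 328.05 K, so ΔT = 31.50 K.
COP_Carnot = T_C/ΔT = 296.55/31.50 = 9.414.
Ẇ_min = Q̇/COP_Carnot = 28100/9.414 = 2985 W = 2.985 kW.

2.985 kW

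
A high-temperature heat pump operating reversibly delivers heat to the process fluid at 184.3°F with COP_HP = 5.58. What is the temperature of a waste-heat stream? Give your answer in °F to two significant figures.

69 °F

COP_HP = T_H/(T_H − T_C) gives T_H − T_C = T_H/COP.
With T_H = 357.76 K, T_C = 357.76 × (1 − 1/5.58) = 293.65 K.
Converting, 293.65 K = 68.89°F.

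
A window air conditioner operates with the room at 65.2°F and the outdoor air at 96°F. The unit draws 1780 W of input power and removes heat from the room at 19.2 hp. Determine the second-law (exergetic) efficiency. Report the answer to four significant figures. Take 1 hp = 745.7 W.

Converting, Q̇_C = 19.20 hp = 14320 W, so COP_actual = Q̇_C/Ẇ = 14320/1780 = 8.044.
In absolute terms T_C = 291.59 K and T_H = 308.71 K, so ΔT = 17.11 K.
COP_Carnot = T_C/ΔT = 291.59/17.11 = 17.04.
η_II = COP_actual/COP_Carnot = 8.044/17.04 = 0.4720.

0.4720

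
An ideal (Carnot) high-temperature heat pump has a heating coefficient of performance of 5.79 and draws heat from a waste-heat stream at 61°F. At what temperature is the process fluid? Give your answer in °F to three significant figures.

170 °F

COP_HP = T_H/(T_H − T_C) rearranges to T_H = COP·T_C/(COP − 1).
With T_C = 289.26 K, T_H = 5.79 × 289.26/4.790 = 349.65 K.
Converting, 349.65 K = 169.70°F.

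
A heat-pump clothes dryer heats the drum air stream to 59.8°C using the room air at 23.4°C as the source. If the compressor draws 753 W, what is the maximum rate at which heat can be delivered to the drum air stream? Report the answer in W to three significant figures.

In absolute terms T_C = 296.55 K and T_H = 332.95 K, so ΔT = 36.40 K.
COP_Carnot = T_H/ΔT = 332.95/36.40 = 9.147.
Q̇_max = COP_Carnot × Ẇ = 9.147 × 753.0 W = 6888 W.

6890 W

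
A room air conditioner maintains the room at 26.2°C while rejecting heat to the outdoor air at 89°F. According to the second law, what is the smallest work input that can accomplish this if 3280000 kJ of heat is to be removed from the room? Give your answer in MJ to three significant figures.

59.9 MJ

In absolute terms T_C = 299.35 K and T_H = 304.82 K, so ΔT = 5.467 K.
The reversible limit is COP_R = T_C/ΔT = 54.76, so W_min = Q_C/COP = Q_C·ΔT/T_C.
W_min = 3280000 × 5.467/299.35 = 59900 kJ = 59.90 MJ.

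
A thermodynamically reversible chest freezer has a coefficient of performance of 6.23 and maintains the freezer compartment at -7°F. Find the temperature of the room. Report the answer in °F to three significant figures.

COP_R = T_C/(T_H − T_C) gives T_H − T_C = T_C/COP.
With T_C = 251.48 K, T_H = 251.48 × (1 + 1/6.23) = 291.85 K.
Converting, 291.85 K = 65.66°F.

65.7 °F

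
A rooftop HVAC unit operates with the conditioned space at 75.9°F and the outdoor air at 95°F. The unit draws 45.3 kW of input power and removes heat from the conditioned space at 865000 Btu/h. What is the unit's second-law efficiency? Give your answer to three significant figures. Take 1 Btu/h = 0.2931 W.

Converting, Q̇_C = 865000 Btu/h = 253.5 kW, so COP_actual = Q̇_C/Ẇ = 253.5/45.30 = 5.597.
In absolute terms T_C = 297.54 K and T_H = 308.15 K, so ΔT = 10.61 K.
COP_Carnot = T_C/ΔT = 297.54/10.61 = 28.04.
η_II = COP_actual/COP_Carnot = 5.597/28.04 = 0.1996.

0.200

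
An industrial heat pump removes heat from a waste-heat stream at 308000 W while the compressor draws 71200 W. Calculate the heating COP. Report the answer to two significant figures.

5.3

The first law gives Q̇_H = Q̇_C + Ẇ, so the three rates are Q̇_C = 308000, Q̇_H = 379200, Ẇ = 71200 W.
COP_HP = Q̇_H/Ẇ = 379200/71200 = 5.326.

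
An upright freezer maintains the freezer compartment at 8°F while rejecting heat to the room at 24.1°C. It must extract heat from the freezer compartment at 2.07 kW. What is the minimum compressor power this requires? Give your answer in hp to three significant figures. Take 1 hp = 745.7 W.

0.400 hp

In absolute terms T_C = 259.82 K and T_H = 297.25 K, so ΔT = 37.43 K.
COP_Carnot = T_C/ΔT = 259.82/37.43 = 6.941.
Ẇ_min = Q̇/COP_Carnot = 2.070/6.941 = 0.2982 kW = 0.3999 hp.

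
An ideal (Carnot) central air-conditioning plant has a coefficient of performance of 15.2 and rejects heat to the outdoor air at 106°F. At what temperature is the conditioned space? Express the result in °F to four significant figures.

For a Carnot refrigerator COP_R = T_C/(T_H − T_C), so T_C = COP·T_H/(1 + COP).
With T_H = 314.26 K, T_C = 15.2 × 314.26/16.20 = 294.86 K.
Converting, 294.86 K = 71.08°F.

71.08 °F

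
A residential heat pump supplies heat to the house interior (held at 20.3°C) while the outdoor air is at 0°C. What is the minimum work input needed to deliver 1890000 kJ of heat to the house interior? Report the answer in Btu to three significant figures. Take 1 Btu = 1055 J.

124000 Btu

In absolute terms T_C = 273.15 K and T_H = 293.45 K, so ΔT = 20.30 K.
The reversible limit is COP_HP = T_H/ΔT = 14.46, so W_min = Q_H/COP = Q_H·ΔT/T_H.
W_min = 1890000 × 20.30/293.45 = 130700 kJ = 123900 Btu.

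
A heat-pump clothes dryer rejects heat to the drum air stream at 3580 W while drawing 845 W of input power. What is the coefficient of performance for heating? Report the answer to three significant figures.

The first law gives Q̇_H = Q̇_C + Ẇ, so the three rates are Q̇_C = 2735, Q̇_H = 3580, Ẇ = 845.0 W.
COP_HP = Q̇_H/Ẇ = 3580/845.0 = 4.237.

4.24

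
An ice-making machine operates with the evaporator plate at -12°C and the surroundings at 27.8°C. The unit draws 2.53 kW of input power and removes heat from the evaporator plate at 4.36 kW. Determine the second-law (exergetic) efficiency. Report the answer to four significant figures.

0.2626

COP_actual = Q̇_C/Ẇ = 4.360/2.530 = 1.723.
In absolute terms T_C = 261.15 K and T_H = 300.95 K, so ΔT = 39.80 K.
COP_Carnot = T_C/ΔT = 261.15/39.80 = 6.562.
η_II = COP_actual/COP_Carnot = 1.723/6.562 = 0.2626.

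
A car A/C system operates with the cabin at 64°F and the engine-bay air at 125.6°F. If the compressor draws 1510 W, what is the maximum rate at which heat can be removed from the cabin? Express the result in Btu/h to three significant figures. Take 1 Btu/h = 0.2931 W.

In absolute terms T_C = 290.93 K and T_H = 325.15 K, so ΔT = 34.22 K.
COP_Carnot = T_C/ΔT = 290.93/34.22 = 8.501.
Q̇_max = COP_Carnot × Ẇ = 8.501 × 1510 W = 12840 W = 43800 Btu/h.

43800 Btu/h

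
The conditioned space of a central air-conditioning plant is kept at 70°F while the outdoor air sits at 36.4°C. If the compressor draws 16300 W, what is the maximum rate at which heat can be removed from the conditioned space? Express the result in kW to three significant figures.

In absolute terms T_C = 294.26 K and T_H = 309.55 K, so ΔT = 15.29 K.
COP_Carnot = T_C/ΔT = 294.26/15.29 = 19.25.
Q̇_max = COP_Carnot × Ẇ = 19.25 × 16300 W = 313700 W = 313.7 kW.

314 kW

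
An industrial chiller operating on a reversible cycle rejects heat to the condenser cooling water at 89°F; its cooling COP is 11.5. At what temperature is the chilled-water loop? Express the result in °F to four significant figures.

45.11 °F

For a Carnot refrigerator COP_R = T_C/(T_H − T_C), so T_C = COP·T_H/(1 + COP).
With T_H = 304.82 K, T_C = 11.5 × 304.82/12.50 = 280.43 K.
Converting, 280.43 K = 45.11°F.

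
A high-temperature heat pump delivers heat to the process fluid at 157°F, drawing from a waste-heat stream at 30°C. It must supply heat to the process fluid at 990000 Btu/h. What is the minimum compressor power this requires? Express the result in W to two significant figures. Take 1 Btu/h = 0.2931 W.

In absolute terms T_C = 303.15 K and T_H = 342.59 K, so ΔT = 39.44 K.
COP_Carnot = T_H/ΔT = 342.59/39.44 = 8.685.
Ẇ_min = Q̇/COP_Carnot = 990000/8.685 = 114000 Btu/h = 33410 W.

33000 W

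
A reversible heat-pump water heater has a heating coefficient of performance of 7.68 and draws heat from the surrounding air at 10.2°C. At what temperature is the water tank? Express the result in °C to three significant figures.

COP_HP = T_H/(T_H − T_C) rearranges to T_H = COP·T_C/(COP − 1).
With T_C = 283.35 K, T_H = 7.68 × 283.35/6.680 = 325.77 K.
Converting, 325.77 K = 52.62°C.

52.6 °C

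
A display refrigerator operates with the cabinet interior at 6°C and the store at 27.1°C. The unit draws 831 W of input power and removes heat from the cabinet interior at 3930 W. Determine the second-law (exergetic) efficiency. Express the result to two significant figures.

0.36

COP_actual = Q̇_C/Ẇ = 3930/831.0 = 4.729.
In absolute terms T_C = 279.15 K and T_H = 300.25 K, so ΔT = 21.10 K.
COP_Carnot = T_C/ΔT = 279.15/21.10 = 13.23.
η_II = COP_actual/COP_Carnot = 4.729/13.23 = 0.3575.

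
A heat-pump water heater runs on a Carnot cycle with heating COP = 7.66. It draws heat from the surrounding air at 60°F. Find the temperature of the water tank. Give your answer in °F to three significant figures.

COP_HP = T_H/(T_H − T_C) rearranges to T_H = COP·T_C/(COP − 1).
With T_C = 288.71 K, T_H = 7.66 × 288.71/6.660 = 332.05 K.
Converting, 332.05 K = 138.03°F.

138 °F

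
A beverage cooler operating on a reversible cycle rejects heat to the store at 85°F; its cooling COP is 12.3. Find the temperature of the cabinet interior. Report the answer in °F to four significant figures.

44.05 °F

For a Carnot refrigerator COP_R = T_C/(T_H − T_C), so T_C = COP·T_H/(1 + COP).
With T_H = 302.59 K, T_C = 12.3 × 302.59/13.30 = 279.84 K.
Converting, 279.84 K = 44.05°F.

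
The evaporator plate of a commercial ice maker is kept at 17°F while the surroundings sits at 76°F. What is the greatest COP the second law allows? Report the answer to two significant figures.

8.1

In absolute terms T_C = 264.82 K and T_H = 297.59 K, so ΔT = 32.78 K.
For a reversible cycle, COP_Carnot = T_C/ΔT = 264.82/32.78 = 8.079.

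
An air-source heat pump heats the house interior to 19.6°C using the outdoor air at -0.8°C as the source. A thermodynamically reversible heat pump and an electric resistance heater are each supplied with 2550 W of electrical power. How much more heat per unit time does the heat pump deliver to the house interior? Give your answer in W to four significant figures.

34040 W

In absolute terms T_C = 272.35 K and T_H = 292.75 K, so ΔT = 20.40 K.
COP_Carnot = T_H/ΔT = 292.75/20.40 = 14.35.
The heat pump delivers Q̇_H = COP × Ẇ = 36590 W; the resistance heater delivers Ẇ = 2550 W.
Extra = (COP − 1)·Ẇ = 34040 W.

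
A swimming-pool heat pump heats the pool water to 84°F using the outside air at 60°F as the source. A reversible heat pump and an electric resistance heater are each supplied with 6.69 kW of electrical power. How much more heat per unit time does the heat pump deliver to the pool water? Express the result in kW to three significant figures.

In absolute terms T_C = 288.71 K and T_H = 302.04 K, so ΔT = 13.33 K.
COP_Carnot = T_H/ΔT = 302.04/13.33 = 22.65.
The heat pump delivers Q̇_H = COP × Ẇ = 151.5 kW; the resistance heater delivers Ẇ = 6.690 kW.
Extra = (COP − 1)·Ẇ = 144.9 kW.

145 kW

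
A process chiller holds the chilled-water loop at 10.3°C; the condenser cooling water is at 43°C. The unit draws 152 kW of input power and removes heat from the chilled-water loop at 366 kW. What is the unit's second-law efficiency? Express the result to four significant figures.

COP_actual = Q̇_C/Ẇ = 366.0/152.0 = 2.408.
In absolute terms T_C = 283.45 K and T_H = 316.15 K, so ΔT = 32.70 K.
COP_Carnot = T_C/ΔT = 283.45/32.70 = 8.668.
η_II = COP_actual/COP_Carnot = 2.408/8.668 = 0.2778.

0.2778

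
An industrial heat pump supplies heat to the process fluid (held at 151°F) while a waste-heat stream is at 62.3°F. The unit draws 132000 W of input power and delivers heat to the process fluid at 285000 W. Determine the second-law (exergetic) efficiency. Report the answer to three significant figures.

0.314

COP_actual = Q̇_H/Ẇ = 285000/132000 = 2.159.
In absolute terms T_C = 289.98 K and T_H = 339.26 K, so ΔT = 49.28 K.
COP_Carnot = T_H/ΔT = 339.26/49.28 = 6.885.
η_II = COP_actual/COP_Carnot = 2.159/6.885 = 0.3136.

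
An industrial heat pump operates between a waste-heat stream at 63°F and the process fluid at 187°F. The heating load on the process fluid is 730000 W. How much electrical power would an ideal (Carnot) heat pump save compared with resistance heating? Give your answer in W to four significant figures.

590000 W

In absolute terms T_C = 290.37 K and T_H = 359.26 K, so ΔT = 68.89 K.
COP_Carnot = T_H/ΔT = 359.26/68.89 = 5.215.
Resistance heating needs Ẇ_res = Q̇_H = 730000 W; the reversible heat pump needs only Ẇ_hp = Q̇_H/COP = 140000 W.
Saving = 730000 − 140000 = 590000 W.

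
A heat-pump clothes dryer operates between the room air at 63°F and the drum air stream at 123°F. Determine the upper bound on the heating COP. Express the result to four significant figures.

In absolute terms T_C = 290.37 K and T_H = 323.71 K, so ΔT = 33.33 K.
For a reversible cycle, COP_Carnot = T_H/ΔT = 323.71/33.33 = 9.711.

9.711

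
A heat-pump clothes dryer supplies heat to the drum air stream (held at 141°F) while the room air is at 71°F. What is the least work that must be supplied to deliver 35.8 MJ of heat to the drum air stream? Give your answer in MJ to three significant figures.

In absolute terms T_C = 294.82 K and T_H = 333.71 K, so ΔT = 38.89 K.
The reversible limit is COP_HP = T_H/ΔT = 8.581, so W_min = Q_H/COP = Q_H·ΔT/T_H.
W_min = 35.80 × 38.89/333.71 = 4.172 MJ.

4.17 MJ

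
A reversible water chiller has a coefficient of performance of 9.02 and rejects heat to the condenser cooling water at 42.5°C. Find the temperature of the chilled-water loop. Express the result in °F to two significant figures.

For a Carnot refrigerator COP_R = T_C/(T_H − T_C), so T_C = COP·T_H/(1 + COP).
With T_H = 315.65 K, T_C = 9.02 × 315.65/10.02 = 284.15 K.
Converting, 284.15 K = 51.80°F.

52 °F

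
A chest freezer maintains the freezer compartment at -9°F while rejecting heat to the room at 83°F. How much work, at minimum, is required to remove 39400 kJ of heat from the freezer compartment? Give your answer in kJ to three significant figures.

8040 kJ

In absolute terms T_C = 250.37 K and T_H = 301.48 K, so ΔT = 51.11 K.
The reversible limit is COP_R = T_C/ΔT = 4.899, so W_min = Q_C/COP = Q_C·ΔT/T_C.
W_min = 39400 × 51.11/250.37 = 8043 kJ.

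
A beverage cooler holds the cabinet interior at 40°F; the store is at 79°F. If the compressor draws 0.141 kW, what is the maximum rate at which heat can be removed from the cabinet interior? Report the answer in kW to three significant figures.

1.81 kW

In absolute terms T_C = 277.59 K and T_H = 299.26 K, so ΔT = 21.67 K.
COP_Carnot = T_C/ΔT = 277.59/21.67 = 12.81.
Q̇_max = COP_Carnot × Ẇ = 12.81 × 0.1410 kW = 1.806 kW.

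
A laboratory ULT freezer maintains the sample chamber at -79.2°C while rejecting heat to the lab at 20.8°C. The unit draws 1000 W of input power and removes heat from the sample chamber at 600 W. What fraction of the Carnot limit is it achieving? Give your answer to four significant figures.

COP_actual = Q̇_C/Ẇ = 600.0/1000 = 0.6000.
In absolute terms T_C = 193.95 K and T_H = 293.95 K, so ΔT = 100.0 K.
COP_Carnot = T_C/ΔT = 193.95/100.0 = 1.940.
η_II = COP_actual/COP_Carnot = 0.6000/1.940 = 0.3094.

0.3094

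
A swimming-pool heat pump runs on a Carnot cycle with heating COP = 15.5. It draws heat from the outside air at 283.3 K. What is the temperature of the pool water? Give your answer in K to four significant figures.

302.8 K

COP_HP = T_H/(T_H − T_C) rearranges to T_H = COP·T_C/(COP − 1).
With T_C = 283.30 K, T_H = 15.5 × 283.30/14.50 = 302.84 K.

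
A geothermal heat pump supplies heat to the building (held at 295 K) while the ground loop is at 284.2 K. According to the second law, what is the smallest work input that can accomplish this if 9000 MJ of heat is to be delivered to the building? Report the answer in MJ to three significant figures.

329 MJ

The reservoir spacing is ΔT = 295 − 284.2 = 10.80 K.
The reversible limit is COP_HP = T_H/ΔT = 27.31, so W_min = Q_H/COP = Q_H·ΔT/T_H.
W_min = 9000 × 10.80/295.00 = 329.5 MJ.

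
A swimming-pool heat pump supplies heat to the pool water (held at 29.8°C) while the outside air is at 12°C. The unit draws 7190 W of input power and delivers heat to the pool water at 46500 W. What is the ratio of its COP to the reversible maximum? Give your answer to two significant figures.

0.38

COP_actual = Q̇_H/Ẇ = 46500/7190 = 6.467.
In absolute terms T_C = 285.15 K and T_H = 302.95 K, so ΔT = 17.80 K.
COP_Carnot = T_H/ΔT = 302.95/17.80 = 17.02.
η_II = COP_actual/COP_Carnot = 6.467/17.02 = 0.3800.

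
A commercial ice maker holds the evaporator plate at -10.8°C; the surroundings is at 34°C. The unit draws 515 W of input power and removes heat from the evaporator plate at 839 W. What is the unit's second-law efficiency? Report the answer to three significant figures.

0.278

COP_actual = Q̇_C/Ẇ = 839.0/515.0 = 1.629.
In absolute terms T_C = 262.35 K and T_H = 307.15 K, so ΔT = 44.80 K.
COP_Carnot = T_C/ΔT = 262.35/44.80 = 5.856.
η_II = COP_actual/COP_Carnot = 1.629/5.856 = 0.2782.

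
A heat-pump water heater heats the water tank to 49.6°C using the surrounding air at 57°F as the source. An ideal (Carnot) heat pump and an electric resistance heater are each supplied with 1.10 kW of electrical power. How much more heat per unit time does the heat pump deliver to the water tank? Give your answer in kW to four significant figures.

In absolute terms T_C = 287.04 K and T_H = 322.75 K, so ΔT = 35.71 K.
COP_Carnot = T_H/ΔT = 322.75/35.71 = 9.038.
The heat pump delivers Q̇_H = COP × Ẇ = 9.942 kW; the resistance heater delivers Ẇ = 1.100 kW.
Extra = (COP − 1)·Ẇ = 8.842 kW.

8.842 kW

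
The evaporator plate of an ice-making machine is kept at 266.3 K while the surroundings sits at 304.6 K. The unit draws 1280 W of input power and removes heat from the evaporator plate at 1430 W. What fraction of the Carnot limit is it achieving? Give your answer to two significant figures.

0.16

COP_actual = Q̇_C/Ẇ = 1430/1280 = 1.117.
The reservoir spacing is ΔT = 304.6 − 266.3 = 38.30 K.
COP_Carnot = T_C/ΔT = 266.30/38.30 = 6.953.
η_II = COP_actual/COP_Carnot = 1.117/6.953 = 0.1607.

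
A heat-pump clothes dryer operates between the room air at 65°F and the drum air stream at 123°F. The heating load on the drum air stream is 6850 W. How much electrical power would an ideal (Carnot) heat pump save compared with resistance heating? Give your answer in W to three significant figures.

6170 W

In absolute terms T_C = 291.48 K and T_H = 323.71 K, so ΔT = 32.22 K.
COP_Carnot = T_H/ΔT = 323.71/32.22 = 10.05.
Resistance heating needs Ẇ_res = Q̇_H = 6850 W; the reversible heat pump needs only Ẇ_hp = Q̇_H/COP = 681.9 W.
Saving = 6850 − 681.9 = 6168 W.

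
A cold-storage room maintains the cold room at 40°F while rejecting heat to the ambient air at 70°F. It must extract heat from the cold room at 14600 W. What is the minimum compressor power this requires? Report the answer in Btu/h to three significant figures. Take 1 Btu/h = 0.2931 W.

In absolute terms T_C = 277.59 K and T_H = 294.26 K, so ΔT = 16.67 K.
COP_Carnot = T_C/ΔT = 277.59/16.67 = 16.66.
Ẇ_min = Q̇/COP_Carnot = 14600/16.66 = 876.6 W = 2991 Btu/h.

2990 Btu/h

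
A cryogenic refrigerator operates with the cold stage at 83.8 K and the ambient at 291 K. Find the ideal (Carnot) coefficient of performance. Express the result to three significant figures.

The reservoir spacing is ΔT = 291 − 83.8 = 207.2 K.
For a reversible cycle, COP_Carnot = T_C/ΔT = 83.80/207.2 = 0.4044.

0.404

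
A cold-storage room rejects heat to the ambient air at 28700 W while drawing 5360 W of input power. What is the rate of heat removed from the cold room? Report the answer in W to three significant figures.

For a cyclic device the first law requires Q̇_H = Q̇_C + Ẇ.
Q̇_C = Q̇_H − Ẇ = 23340 W.

23300 W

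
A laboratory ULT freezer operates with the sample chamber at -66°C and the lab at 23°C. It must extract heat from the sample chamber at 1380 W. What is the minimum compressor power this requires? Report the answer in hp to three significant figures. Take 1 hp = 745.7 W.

0.795 hp

In absolute terms T_C = 207.15 K and T_H = 296.15 K, so ΔT = 89.00 K.
COP_Carnot = T_C/ΔT = 207.15/89.00 = 2.328.
Ẇ_min = Q̇/COP_Carnot = 1380/2.328 = 592.9 W = 0.7951 hp.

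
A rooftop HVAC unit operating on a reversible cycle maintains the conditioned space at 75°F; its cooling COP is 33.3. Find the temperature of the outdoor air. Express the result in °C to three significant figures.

32.8 °C

COP_R = T_C/(T_H − T_C) gives T_H − T_C = T_C/COP.
With T_C = 297.04 K, T_H = 297.04 × (1 + 1/33.3) = 305.96 K.
Converting, 305.96 K = 32.81°C.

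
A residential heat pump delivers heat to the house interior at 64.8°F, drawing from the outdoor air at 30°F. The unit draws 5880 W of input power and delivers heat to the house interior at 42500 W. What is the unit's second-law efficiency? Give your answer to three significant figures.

COP_actual = Q̇_H/Ẇ = 42500/5880 = 7.228.
In absolute terms T_C = 272.04 K and T_H = 291.37 K, so ΔT = 19.33 K.
COP_Carnot = T_H/ΔT = 291.37/19.33 = 15.07.
η_II = COP_actual/COP_Carnot = 7.228/15.07 = 0.4796.

0.480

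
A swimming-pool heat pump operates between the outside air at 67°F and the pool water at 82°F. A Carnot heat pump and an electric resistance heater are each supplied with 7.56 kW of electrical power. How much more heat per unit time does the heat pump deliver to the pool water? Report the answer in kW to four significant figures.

In absolute terms T_C = 292.59 K and T_H = 300.93 K, so ΔT = 8.333 K.
COP_Carnot = T_H/ΔT = 300.93/8.333 = 36.11.
The heat pump delivers Q̇_H = COP × Ẇ = 273.0 kW; the resistance heater delivers Ẇ = 7.560 kW.
Extra = (COP − 1)·Ẇ = 265.4 kW.

265.4 kW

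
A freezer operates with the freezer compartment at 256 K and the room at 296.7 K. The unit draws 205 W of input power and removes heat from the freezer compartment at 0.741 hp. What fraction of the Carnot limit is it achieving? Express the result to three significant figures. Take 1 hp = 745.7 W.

Converting, Q̇_C = 0.7410 hp = 552.6 W, so COP_actual = Q̇_C/Ẇ = 552.6/205.0 = 2.695.
The reservoir spacing is ΔT = 296.7 − 256 = 40.70 K.
COP_Carnot = T_C/ΔT = 256.00/40.70 = 6.290.
η_II = COP_actual/COP_Carnot = 2.695/6.290 = 0.4285.

0.429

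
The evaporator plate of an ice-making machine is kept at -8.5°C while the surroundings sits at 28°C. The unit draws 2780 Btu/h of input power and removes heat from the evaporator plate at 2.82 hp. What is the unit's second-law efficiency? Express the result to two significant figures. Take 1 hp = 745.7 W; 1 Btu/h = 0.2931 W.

Converting, Q̇_C = 2.820 hp = 7175 Btu/h, so COP_actual = Q̇_C/Ẇ = 7175/2780 = 2.581.
In absolute terms T_C = 264.65 K and T_H = 301.15 K, so ΔT = 36.50 K.
COP_Carnot = T_C/ΔT = 264.65/36.50 = 7.251.
η_II = COP_actual/COP_Carnot = 2.581/7.251 = 0.3559.

0.36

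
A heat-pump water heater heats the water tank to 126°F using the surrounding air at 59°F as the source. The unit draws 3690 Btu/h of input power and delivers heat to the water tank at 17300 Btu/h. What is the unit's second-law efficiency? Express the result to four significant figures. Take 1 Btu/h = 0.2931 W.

COP_actual = Q̇_H/Ẇ = 17300/3690 = 4.688.
In absolute terms T_C = 288.15 K and T_H = 325.37 K, so ΔT = 37.22 K.
COP_Carnot = T_H/ΔT = 325.37/37.22 = 8.741.
η_II = COP_actual/COP_Carnot = 4.688/8.741 = 0.5363.

0.5363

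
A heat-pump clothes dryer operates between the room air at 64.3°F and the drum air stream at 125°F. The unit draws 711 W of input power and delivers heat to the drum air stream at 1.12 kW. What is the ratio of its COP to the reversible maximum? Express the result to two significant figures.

Converting, Q̇_H = 1.120 kW = 1120 W, so COP_actual = Q̇_H/Ẇ = 1120/711.0 = 1.575.
In absolute terms T_C = 291.09 K and T_H = 324.82 K, so ΔT = 33.72 K.
COP_Carnot = T_H/ΔT = 324.82/33.72 = 9.632.
η_II = COP_actual/COP_Carnot = 1.575/9.632 = 0.1635.

0.16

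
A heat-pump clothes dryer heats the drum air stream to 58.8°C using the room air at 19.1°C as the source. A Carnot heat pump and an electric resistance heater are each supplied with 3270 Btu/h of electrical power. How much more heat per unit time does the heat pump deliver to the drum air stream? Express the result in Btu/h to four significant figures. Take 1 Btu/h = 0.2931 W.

24070 Btu/h

In absolute terms T_C = 292.25 K and T_H = 331.95 K, so ΔT = 39.70 K.
COP_Carnot = T_H/ΔT = 331.95/39.70 = 8.361.
The heat pump delivers Q̇_H = COP × Ẇ = 27340 Btu/h; the resistance heater delivers Ẇ = 3270 Btu/h.
Extra = (COP − 1)·Ẇ = 24070 Btu/h.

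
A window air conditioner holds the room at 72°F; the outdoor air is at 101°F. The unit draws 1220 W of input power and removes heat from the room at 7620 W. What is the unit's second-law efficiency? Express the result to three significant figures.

COP_actual = Q̇_C/Ẇ = 7620/1220 = 6.246.
In absolute terms T_C = 295.37 K and T_H = 311.48 K, so ΔT = 16.11 K.
COP_Carnot = T_C/ΔT = 295.37/16.11 = 18.33.
η_II = COP_actual/COP_Carnot = 6.246/18.33 = 0.3407.

0.341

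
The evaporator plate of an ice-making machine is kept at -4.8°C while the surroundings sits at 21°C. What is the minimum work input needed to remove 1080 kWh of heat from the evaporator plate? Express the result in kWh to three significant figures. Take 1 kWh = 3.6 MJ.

104 kWh

In absolute terms T_C = 268.35 K and T_H = 294.15 K, so ΔT = 25.80 K.
The reversible limit is COP_R = T_C/ΔT = 10.40, so W_min = Q_C/COP = Q_C·ΔT/T_C.
W_min = 1080 × 25.80/268.35 = 103.8 kWh.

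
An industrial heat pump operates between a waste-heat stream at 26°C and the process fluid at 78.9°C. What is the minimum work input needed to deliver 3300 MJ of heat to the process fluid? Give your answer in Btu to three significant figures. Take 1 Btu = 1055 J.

470000 Btu

In absolute terms T_C = 299.15 K and T_H = 352.05 K, so ΔT = 52.90 K.
The reversible limit is COP_HP = T_H/ΔT = 6.655, so W_min = Q_H/COP = Q_H·ΔT/T_H.
W_min = 3300 × 52.90/352.05 = 495.9 MJ = 470000 Btu.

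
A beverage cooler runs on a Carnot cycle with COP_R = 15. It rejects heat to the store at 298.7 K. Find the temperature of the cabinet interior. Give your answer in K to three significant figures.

For a Carnot refrigerator COP_R = T_C/(T_H − T_C), so T_C = COP·T_H/(1 + COP).
With T_H = 298.70 K, T_C = 15 × 298.70/16.00 = 280.03 K.

280 K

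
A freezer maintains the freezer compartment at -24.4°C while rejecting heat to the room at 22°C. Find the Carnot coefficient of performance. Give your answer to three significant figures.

5.36

In absolute terms T_C = 248.75 K and T_H = 295.15 K, so ΔT = 46.40 K.
For a reversible cycle, COP_Carnot = T_C/ΔT = 248.75/46.40 = 5.361.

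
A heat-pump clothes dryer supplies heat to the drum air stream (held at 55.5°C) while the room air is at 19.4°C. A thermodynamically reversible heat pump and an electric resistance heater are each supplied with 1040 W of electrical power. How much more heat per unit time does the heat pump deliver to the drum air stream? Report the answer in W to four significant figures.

8428 W

In absolute terms T_C = 292.55 K and T_H = 328.65 K, so ΔT = 36.10 K.
COP_Carnot = T_H/ΔT = 328.65/36.10 = 9.104.
The heat pump delivers Q̇_H = COP × Ẇ = 9468 W; the resistance heater delivers Ẇ = 1040 W.
Extra = (COP − 1)·Ẇ = 8428 W.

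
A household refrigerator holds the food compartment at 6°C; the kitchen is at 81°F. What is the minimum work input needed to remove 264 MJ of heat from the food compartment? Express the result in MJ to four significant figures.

In absolute terms T_C = 279.15 K and T_H = 300.37 K, so ΔT = 21.22 K.
The reversible limit is COP_R = T_C/ΔT = 13.15, so W_min = Q_C/COP = Q_C·ΔT/T_C.
W_min = 264.0 × 21.22/279.15 = 20.07 MJ.

20.07 MJ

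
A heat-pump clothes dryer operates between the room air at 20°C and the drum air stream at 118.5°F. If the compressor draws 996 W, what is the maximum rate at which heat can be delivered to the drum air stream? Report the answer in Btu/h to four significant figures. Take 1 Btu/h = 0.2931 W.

In absolute terms T_C = 293.15 K and T_H = 321.21 K, so ΔT = 28.06 K.
COP_Carnot = T_H/ΔT = 321.21/28.06 = 11.45.
Q̇_max = COP_Carnot × Ẇ = 11.45 × 996.0 W = 11400 W = 38910 Btu/h.

38910 Btu/h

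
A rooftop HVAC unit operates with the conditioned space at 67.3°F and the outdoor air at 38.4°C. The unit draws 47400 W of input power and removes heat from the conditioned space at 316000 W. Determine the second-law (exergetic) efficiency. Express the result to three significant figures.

COP_actual = Q̇_C/Ẇ = 316000/47400 = 6.667.
In absolute terms T_C = 292.76 K and T_H = 311.55 K, so ΔT = 18.79 K.
COP_Carnot = T_C/ΔT = 292.76/18.79 = 15.58.
η_II = COP_actual/COP_Carnot = 6.667/15.58 = 0.4279.

0.428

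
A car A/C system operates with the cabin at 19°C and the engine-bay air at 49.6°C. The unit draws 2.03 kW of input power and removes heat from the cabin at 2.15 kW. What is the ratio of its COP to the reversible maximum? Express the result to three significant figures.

COP_actual = Q̇_C/Ẇ = 2.150/2.030 = 1.059.
In absolute terms T_C = 292.15 K and T_H = 322.75 K, so ΔT = 30.60 K.
COP_Carnot = T_C/ΔT = 292.15/30.60 = 9.547.
η_II = COP_actual/COP_Carnot = 1.059/9.547 = 0.1109.

0.111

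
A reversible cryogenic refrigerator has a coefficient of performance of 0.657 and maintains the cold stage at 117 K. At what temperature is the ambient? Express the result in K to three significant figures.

COP_R = T_C/(T_H − T_C) gives T_H − T_C = T_C/COP.
With T_C = 117.00 K, T_H = 117.00 × (1 + 1/0.657) = 295.08 K.

295 K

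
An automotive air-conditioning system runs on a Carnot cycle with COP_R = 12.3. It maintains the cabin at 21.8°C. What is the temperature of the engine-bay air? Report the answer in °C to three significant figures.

45.8 °C

COP_R = T_C/(T_H − T_C) gives T_H − T_C = T_C/COP.
With T_C = 294.95 K, T_H = 294.95 × (1 + 1/12.3) = 318.93 K.
Converting, 318.93 K = 45.78°C.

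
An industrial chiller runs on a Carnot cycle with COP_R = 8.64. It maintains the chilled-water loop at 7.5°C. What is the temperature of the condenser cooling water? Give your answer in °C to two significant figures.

COP_R = T_C/(T_H − T_C) gives T_H − T_C = T_C/COP.
With T_C = 280.65 K, T_H = 280.65 × (1 + 1/8.64) = 313.13 K.
Converting, 313.13 K = 39.98°C.

40 °C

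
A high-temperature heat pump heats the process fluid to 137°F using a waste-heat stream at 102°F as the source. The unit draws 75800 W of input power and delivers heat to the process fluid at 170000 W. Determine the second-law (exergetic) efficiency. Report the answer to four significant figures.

COP_actual = Q̇_H/Ẇ = 170000/75800 = 2.243.
In absolute terms T_C = 312.04 K and T_H = 331.48 K, so ΔT = 19.44 K.
COP_Carnot = T_H/ΔT = 331.48/19.44 = 17.05.
η_II = COP_actual/COP_Carnot = 2.243/17.05 = 0.1316.

0.1316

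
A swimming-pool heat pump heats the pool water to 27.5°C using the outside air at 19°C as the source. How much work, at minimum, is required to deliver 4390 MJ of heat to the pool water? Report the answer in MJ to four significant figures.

In absolute terms T_C = 292.15 K and T_H = 300.65 K, so ΔT = 8.500 K.
The reversible limit is COP_HP = T_H/ΔT = 35.37, so W_min = Q_H/COP = Q_H·ΔT/T_H.
W_min = 4390 × 8.500/300.65 = 124.1 MJ.

124.1 MJ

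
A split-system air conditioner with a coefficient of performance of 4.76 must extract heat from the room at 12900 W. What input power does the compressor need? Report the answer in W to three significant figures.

2710 W

Ẇ = Q̇_C/COP = 12900/4.76 = 2710 W.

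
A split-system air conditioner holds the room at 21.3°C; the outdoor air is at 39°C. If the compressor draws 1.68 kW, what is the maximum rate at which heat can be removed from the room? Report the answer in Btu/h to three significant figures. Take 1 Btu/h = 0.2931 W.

In absolute terms T_C = 294.45 K and T_H = 312.15 K, so ΔT = 17.70 K.
COP_Carnot = T_C/ΔT = 294.45/17.70 = 16.64.
Q̇_max = COP_Carnot × Ẇ = 16.64 × 1.680 kW = 27.95 kW = 95350 Btu/h.

95400 Btu/h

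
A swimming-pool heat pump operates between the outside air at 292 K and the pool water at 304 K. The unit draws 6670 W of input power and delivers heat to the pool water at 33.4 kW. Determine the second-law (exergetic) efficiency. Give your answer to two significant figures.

Converting, Q̇_H = 33.40 kW = 33400 W, so COP_actual = Q̇_H/Ẇ = 33400/6670 = 5.007.
The reservoir spacing is ΔT = 304 − 292 = 12.00 K.
COP_Carnot = T_H/ΔT = 304.00/12.00 = 25.33.
η_II = COP_actual/COP_Carnot = 5.007/25.33 = 0.1977.

0.20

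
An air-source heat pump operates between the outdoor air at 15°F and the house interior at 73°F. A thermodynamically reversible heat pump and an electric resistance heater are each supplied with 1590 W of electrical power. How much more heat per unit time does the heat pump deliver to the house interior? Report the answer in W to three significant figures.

13000 W

In absolute terms T_C = 263.71 K and T_H = 295.93 K, so ΔT = 32.22 K.
COP_Carnot = T_H/ΔT = 295.93/32.22 = 9.184.
The heat pump delivers Q̇_H = COP × Ẇ = 14600 W; the resistance heater delivers Ẇ = 1590 W.
Extra = (COP − 1)·Ẇ = 13010 W.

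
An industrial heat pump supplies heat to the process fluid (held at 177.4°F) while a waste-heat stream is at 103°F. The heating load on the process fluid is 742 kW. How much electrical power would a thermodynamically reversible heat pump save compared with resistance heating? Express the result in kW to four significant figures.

655.3 kW

In absolute terms T_C = 312.59 K and T_H = 353.93 K, so ΔT = 41.33 K.
COP_Carnot = T_H/ΔT = 353.93/41.33 = 8.563.
Resistance heating needs Ẇ_res = Q̇_H = 742.0 kW; the reversible heat pump needs only Ẇ_hp = Q̇_H/COP = 86.65 kW.
Saving = 742.0 − 86.65 = 655.3 kW.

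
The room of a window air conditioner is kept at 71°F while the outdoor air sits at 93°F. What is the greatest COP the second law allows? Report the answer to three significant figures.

In absolute terms T_C = 294.82 K and T_H = 307.04 K, so ΔT = 12.22 K.
For a reversible cycle, COP_Carnot = T_C/ΔT = 294.82/12.22 = 24.12.

24.1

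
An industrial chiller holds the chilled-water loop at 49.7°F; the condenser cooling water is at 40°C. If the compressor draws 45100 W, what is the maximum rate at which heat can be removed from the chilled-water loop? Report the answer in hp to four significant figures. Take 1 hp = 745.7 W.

567.3 hp

In absolute terms T_C = 282.98 K and T_H = 313.15 K, so ΔT = 30.17 K.
COP_Carnot = T_C/ΔT = 282.98/30.17 = 9.381.
Q̇_max = COP_Carnot × Ẇ = 9.381 × 45100 W = 423100 W = 567.3 hp.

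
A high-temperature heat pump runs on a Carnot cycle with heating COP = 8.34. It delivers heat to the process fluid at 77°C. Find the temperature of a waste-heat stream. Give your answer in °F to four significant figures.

95.03 °F

COP_HP = T_H/(T_H − T_C) gives T_H − T_C = T_H/COP.
With T_H = 350.15 K, T_C = 350.15 × (1 − 1/8.34) = 308.17 K.
Converting, 308.17 K = 95.03°F.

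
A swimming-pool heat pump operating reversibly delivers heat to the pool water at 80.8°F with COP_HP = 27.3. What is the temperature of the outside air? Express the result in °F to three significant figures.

COP_HP = T_H/(T_H − T_C) gives T_H − T_C = T_H/COP.
With T_H = 300.26 K, T_C = 300.26 × (1 − 1/27.3) = 289.26 K.
Converting, 289.26 K = 61.00°F.

61.0 °F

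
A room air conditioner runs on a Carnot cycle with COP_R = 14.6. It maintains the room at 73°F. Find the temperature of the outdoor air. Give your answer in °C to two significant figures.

43 °C

COP_R = T_C/(T_H − T_C) gives T_H − T_C = T_C/COP.
With T_C = 295.93 K, T_H = 295.93 × (1 + 1/14.6) = 316.20 K.
Converting, 316.20 K = 43.05°C.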